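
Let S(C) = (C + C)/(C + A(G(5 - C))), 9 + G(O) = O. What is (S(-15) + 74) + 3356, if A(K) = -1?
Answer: 27455/8 ≈ 3431.9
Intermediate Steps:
G(O) = -9 + O
S(C) = 2*C/(-1 + C) (S(C) = (C + C)/(C - 1) = (2*C)/(-1 + C) = 2*C/(-1 + C))
(S(-15) + 74) + 3356 = (2*(-15)/(-1 - 15) + 74) + 3356 = (2*(-15)/(-16) + 74) + 3356 = (2*(-15)*(-1/16) + 74) + 3356 = (15/8 + 74) + 3356 = 607/8 + 3356 = 27455/8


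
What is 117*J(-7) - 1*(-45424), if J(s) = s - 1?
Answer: 44488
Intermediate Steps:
J(s) = -1 + s
117*J(-7) - 1*(-45424) = 117*(-1 - 7) - 1*(-45424) = 117*(-8) + 45424 = -936 + 45424 = 44488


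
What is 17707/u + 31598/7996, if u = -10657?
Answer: 97577357/42606686 ≈ 2.2902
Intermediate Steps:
17707/u + 31598/7996 = 17707/(-10657) + 31598/7996 = 17707*(-1/10657) + 31598*(1/7996) = -17707/10657 + 15799/3998 = 97577357/42606686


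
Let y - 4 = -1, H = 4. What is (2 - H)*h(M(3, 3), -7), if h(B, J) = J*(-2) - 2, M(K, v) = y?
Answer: -24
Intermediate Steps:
y = 3 (y = 4 - 1 = 3)
M(K, v) = 3
h(B, J) = -2 - 2*J (h(B, J) = -2*J - 2 = -2 - 2*J)
(2 - H)*h(M(3, 3), -7) = (2 - 1*4)*(-2 - 2*(-7)) = (2 - 4)*(-2 + 14) = -2*12 = -24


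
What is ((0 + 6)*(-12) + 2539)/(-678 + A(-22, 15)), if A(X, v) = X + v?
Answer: -2467/685 ≈ -3.6015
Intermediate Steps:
((0 + 6)*(-12) + 2539)/(-678 + A(-22, 15)) = ((0 + 6)*(-12) + 2539)/(-678 + (-22 + 15)) = (6*(-12) + 2539)/(-678 - 7) = (-72 + 2539)/(-685) = 2467*(-1/685) = -2467/685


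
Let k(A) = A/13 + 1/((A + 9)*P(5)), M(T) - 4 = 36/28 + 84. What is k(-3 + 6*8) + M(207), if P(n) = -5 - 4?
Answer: 4101749/44226 ≈ 92.745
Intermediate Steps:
P(n) = -9
M(T) = 625/7 (M(T) = 4 + (36/28 + 84) = 4 + (36*(1/28) + 84) = 4 + (9/7 + 84) = 4 + 597/7 = 625/7)
k(A) = -1/(9*(9 + A)) + A/13 (k(A) = A/13 + 1/((A + 9)*(-9)) = A*(1/13) - ⅑/(9 + A) = A/13 - 1/(9*(9 + A)) = -1/(9*(9 + A)) + A/13)
k(-3 + 6*8) + M(207) = (-13 + 9*(-3 + 6*8)² + 81*(-3 + 6*8))/(117*(9 + (-3 + 6*8))) + 625/7 = (-13 + 9*(-3 + 48)² + 81*(-3 + 48))/(117*(9 + (-3 + 48))) + 625/7 = (-13 + 9*45² + 81*45)/(117*(9 + 45)) + 625/7 = (1/117)*(-13 + 9*2025 + 3645)/54 + 625/7 = (1/117)*(1/54)*(-13 + 18225 + 3645) + 625/7 = (1/117)*(1/54)*21857 + 625/7 = 21857/6318 + 625/7 = 4101749/44226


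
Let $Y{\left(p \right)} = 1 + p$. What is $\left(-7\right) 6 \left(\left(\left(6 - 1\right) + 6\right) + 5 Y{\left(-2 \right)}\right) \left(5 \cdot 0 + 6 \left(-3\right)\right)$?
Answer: $4536$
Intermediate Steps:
$\left(-7\right) 6 \left(\left(\left(6 - 1\right) + 6\right) + 5 Y{\left(-2 \right)}\right) \left(5 \cdot 0 + 6 \left(-3\right)\right) = \left(-7\right) 6 \left(\left(\left(6 - 1\right) + 6\right) + 5 \left(1 - 2\right)\right) \left(5 \cdot 0 + 6 \left(-3\right)\right) = - 42 \left(\left(5 + 6\right) + 5 \left(-1\right)\right) \left(0 - 18\right) = - 42 \left(11 - 5\right) \left(-18\right) = \left(-42\right) 6 \left(-18\right) = \left(-252\right) \left(-18\right) = 4536$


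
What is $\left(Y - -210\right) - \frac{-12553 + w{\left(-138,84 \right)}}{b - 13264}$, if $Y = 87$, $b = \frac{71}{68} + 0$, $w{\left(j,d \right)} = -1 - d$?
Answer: $\frac{266999273}{901881} \approx 296.05$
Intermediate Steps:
$b = \frac{71}{68}$ ($b = 71 \cdot \frac{1}{68} + 0 = \frac{71}{68} + 0 = \frac{71}{68} \approx 1.0441$)
$\left(Y - -210\right) - \frac{-12553 + w{\left(-138,84 \right)}}{b - 13264} = \left(87 - -210\right) - \frac{-12553 - 85}{\frac{71}{68} - 13264} = \left(87 + 210\right) - \frac{-12553 - 85}{- \frac{901881}{68}} = 297 - \left(-12553 - 85\right) \left(- \frac{68}{901881}\right) = 297 - \left(-12638\right) \left(- \frac{68}{901881}\right) = 297 - \frac{859384}{901881} = \frac{266999273}{901881}$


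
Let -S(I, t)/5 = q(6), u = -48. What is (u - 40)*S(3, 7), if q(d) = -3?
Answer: -1320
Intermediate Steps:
S(I, t) = 15 (S(I, t) = -5*(-3) = 15)
(u - 40)*S(3, 7) = (-48 - 40)*15 = -88*15 = -1320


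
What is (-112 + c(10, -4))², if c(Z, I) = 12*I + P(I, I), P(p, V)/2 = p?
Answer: 28224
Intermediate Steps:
P(p, V) = 2*p
c(Z, I) = 14*I (c(Z, I) = 12*I + 2*I = 14*I)
(-112 + c(10, -4))² = (-112 + 14*(-4))² = (-112 - 56)² = (-168)² = 28224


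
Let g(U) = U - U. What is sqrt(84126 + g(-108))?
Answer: sqrt(84126) ≈ 290.04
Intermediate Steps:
g(U) = 0
sqrt(84126 + g(-108)) = sqrt(84126 + 0) = sqrt(84126)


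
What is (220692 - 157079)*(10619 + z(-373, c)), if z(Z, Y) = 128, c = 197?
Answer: 683648911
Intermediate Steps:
(220692 - 157079)*(10619 + z(-373, c)) = (220692 - 157079)*(10619 + 128) = 63613*10747 = 683648911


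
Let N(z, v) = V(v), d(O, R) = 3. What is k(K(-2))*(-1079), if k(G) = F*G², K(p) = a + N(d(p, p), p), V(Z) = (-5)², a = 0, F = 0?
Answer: 0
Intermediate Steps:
V(Z) = 25
N(z, v) = 25
K(p) = 25 (K(p) = 0 + 25 = 25)
k(G) = 0 (k(G) = 0*G² = 0)
k(K(-2))*(-1079) = 0*(-1079) = 0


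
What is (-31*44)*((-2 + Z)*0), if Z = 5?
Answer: 0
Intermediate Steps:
(-31*44)*((-2 + Z)*0) = (-31*44)*((-2 + 5)*0) = -4092*0 = -1364*0 = 0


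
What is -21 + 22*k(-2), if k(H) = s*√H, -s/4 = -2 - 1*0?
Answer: -21 + 176*I*√2 ≈ -21.0 + 248.9*I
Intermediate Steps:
s = 8 (s = -4*(-2 - 1*0) = -4*(-2 + 0) = -4*(-2) = 8)
k(H) = 8*√H
-21 + 22*k(-2) = -21 + 22*(8*√(-2)) = -21 + 22*(8*(I*√2)) = -21 + 22*(8*I*√2) = -21 + 176*I*√2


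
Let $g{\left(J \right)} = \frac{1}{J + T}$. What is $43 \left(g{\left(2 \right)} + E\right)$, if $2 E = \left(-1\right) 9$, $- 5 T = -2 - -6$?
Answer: $- \frac{473}{3} \approx -157.67$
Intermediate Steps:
$T = - \frac{4}{5}$ ($T = - \frac{-2 - -6}{5} = - \frac{-2 + 6}{5} = \left(- \frac{1}{5}\right) 4 = - \frac{4}{5} \approx -0.8$)
$E = - \frac{9}{2}$ ($E = \frac{\left(-1\right) 9}{2} = \frac{1}{2} \left(-9\right) = - \frac{9}{2} \approx -4.5$)
$g{\left(J \right)} = \frac{1}{- \frac{4}{5} + J}$ ($g{\left(J \right)} = \frac{1}{J - \frac{4}{5}} = \frac{1}{- \frac{4}{5} + J}$)
$43 \left(g{\left(2 \right)} + E\right) = 43 \left(\frac{5}{-4 + 5 \cdot 2} - \frac{9}{2}\right) = 43 \left(\frac{5}{-4 + 10} - \frac{9}{2}\right) = 43 \left(\frac{5}{6} - \frac{9}{2}\right) = 43 \left(- \frac{11}{3}\right) = - \frac{473}{3}$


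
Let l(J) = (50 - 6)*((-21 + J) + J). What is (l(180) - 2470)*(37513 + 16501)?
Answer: 672258244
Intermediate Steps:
l(J) = -924 + 88*J (l(J) = 44*(-21 + 2*J) = -924 + 88*J)
(l(180) - 2470)*(37513 + 16501) = ((-924 + 88*180) - 2470)*(37513 + 16501) = ((-924 + 15840) - 2470)*54014 = (14916 - 2470)*54014 = 12446*54014 = 672258244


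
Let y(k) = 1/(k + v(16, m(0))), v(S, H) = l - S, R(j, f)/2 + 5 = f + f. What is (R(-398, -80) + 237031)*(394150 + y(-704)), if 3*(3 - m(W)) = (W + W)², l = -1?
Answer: 67266198850449/721 ≈ 9.3296e+10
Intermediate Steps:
R(j, f) = -10 + 4*f (R(j, f) = -10 + 2*(f + f) = -10 + 2*(2*f) = -10 + 4*f)
m(W) = 3 - 4*W²/3 (m(W) = 3 - (W + W)²/3 = 3 - 4*W²/3)
v(S, H) = -1 - S
y(k) = 1/(-17 + k) (y(k) = 1/(k + (-1 - 1*16)) = 1/(k + (-1 - 16)) = 1/(k - 17) = 1/(-17 + k))
(R(-398, -80) + 237031)*(394150 + y(-704)) = ((-10 + 4*(-80)) + 237031)*(394150 + 1/(-17 - 704)) = ((-10 - 320) + 237031)*(394150 + 1/(-721)) = (-330 + 237031)*(394150 - 1/721) = 236701*(284182149/721) = 67266198850449/721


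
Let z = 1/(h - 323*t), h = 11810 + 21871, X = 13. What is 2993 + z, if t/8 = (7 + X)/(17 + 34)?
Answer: 293322982/98003 ≈ 2993.0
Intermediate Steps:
t = 160/51 (t = 8*((7 + 13)/(17 + 34)) = 8*(20/51) = 160/51 ≈ 3.1373)
h = 33681
z = 3/98003 (z = 1/(33681 - 323*160/51) = 1/(33681 - 3040/3) = 1/(98003/3) = 3/98003 ≈ 3.0611e-5)
2993 + z = 2993 + 3/98003 = 293322982/98003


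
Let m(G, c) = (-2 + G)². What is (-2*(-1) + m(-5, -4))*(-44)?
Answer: -2244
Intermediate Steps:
(-2*(-1) + m(-5, -4))*(-44) = (-2*(-1) + (-2 - 5)²)*(-44) = (2 + (-7)²)*(-44) = (2 + 49)*(-44) = 51*(-44) = -2244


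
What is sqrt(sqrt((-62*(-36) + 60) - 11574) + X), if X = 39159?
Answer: sqrt(39159 + I*sqrt(9282)) ≈ 197.89 + 0.243*I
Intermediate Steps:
sqrt(sqrt((-62*(-36) + 60) - 11574) + X) = sqrt(sqrt((-62*(-36) + 60) - 11574) + 39159) = sqrt(sqrt((2232 + 60) - 11574) + 39159) = sqrt(sqrt(2292 - 11574) + 39159) = sqrt(sqrt(-9282) + 39159) = sqrt(I*sqrt(9282) + 39159) = sqrt(39159 + I*sqrt(9282))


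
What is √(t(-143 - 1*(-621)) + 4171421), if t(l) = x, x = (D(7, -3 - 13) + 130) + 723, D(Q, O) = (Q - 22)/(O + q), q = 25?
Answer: √37550451/3 ≈ 2042.6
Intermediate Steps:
D(Q, O) = (-22 + Q)/(25 + O) (D(Q, O) = (Q - 22)/(O + 25) = (-22 + Q)/(25 + O))
x = 2554/3 (x = ((-22 + 7)/(25 + (-3 - 13)) + 130) + 723 = (-15/(25 - 16) + 130) + 723 = (-15/9 + 130) + 723 = ((⅑)*(-15) + 130) + 723 = (-5/3 + 130) + 723 = 385/3 + 723 = 2554/3 ≈ 851.33)
t(l) = 2554/3
√(t(-143 - 1*(-621)) + 4171421) = √(2554/3 + 4171421) = √(12516817/3) = √37550451/3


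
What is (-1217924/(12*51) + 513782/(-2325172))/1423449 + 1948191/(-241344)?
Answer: -27408967617636903691/3394864403979558336 ≈ -8.0737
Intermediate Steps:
(-1217924/(12*51) + 513782/(-2325172))/1423449 + 1948191/(-241344) = (-1217924/612 + 513782*(-1/2325172))*(1/1423449) + 1948191*(-1/241344) = (-1217924*1/612 - 256891/1162586)*(1/1423449) - 649397/80448 = (-304481/153 - 256891/1162586)*(1/1423449) - 649397/80448 = -354024652189/177875658*1/1423449 - 649397/80448 = -354024652189/253196927504442 - 649397/80448 = -27408967617636903691/3394864403979558336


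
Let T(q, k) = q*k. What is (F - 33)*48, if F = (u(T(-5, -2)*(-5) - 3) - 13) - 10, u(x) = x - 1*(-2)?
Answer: -5136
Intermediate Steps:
T(q, k) = k*q
u(x) = 2 + x (u(x) = x + 2 = 2 + x)
F = -74 (F = ((2 + (-2*(-5)*(-5) - 3)) - 13) - 10 = ((2 + (10*(-5) - 3)) - 13) - 10 = ((2 + (-50 - 3)) - 13) - 10 = ((2 - 53) - 13) - 10 = (-51 - 13) - 10 = -64 - 10 = -74)
(F - 33)*48 = (-74 - 33)*48 = -107*48 = -5136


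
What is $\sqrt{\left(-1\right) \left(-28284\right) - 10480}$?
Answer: $2 \sqrt{4451} \approx 133.43$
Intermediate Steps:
$\sqrt{\left(-1\right) \left(-28284\right) - 10480} = \sqrt{28284 - 10480} = \sqrt{17804} = 2 \sqrt{4451}$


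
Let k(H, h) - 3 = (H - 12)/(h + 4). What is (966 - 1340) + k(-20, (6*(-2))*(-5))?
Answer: -743/2 ≈ -371.50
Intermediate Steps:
k(H, h) = 3 + (-12 + H)/(4 + h) (k(H, h) = 3 + (H - 12)/(h + 4) = 3 + (-12 + H)/(4 + h))
(966 - 1340) + k(-20, (6*(-2))*(-5)) = (966 - 1340) + (-20 + 3*((6*(-2))*(-5)))/(4 + (6*(-2))*(-5)) = -374 + (-20 + 3*(-12*(-5)))/(4 - 12*(-5)) = -374 + (-20 + 3*60)/(4 + 60) = -374 + (-20 + 180)/64 = -374 + (1/64)*160 = -374 + 5/2 = -743/2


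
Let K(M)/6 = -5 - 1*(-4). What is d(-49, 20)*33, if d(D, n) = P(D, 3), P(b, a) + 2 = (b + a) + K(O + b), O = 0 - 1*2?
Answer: -1782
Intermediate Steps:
O = -2 (O = 0 - 2 = -2)
K(M) = -6 (K(M) = 6*(-5 - 1*(-4)) = 6*(-5 + 4) = 6*(-1) = -6)
P(b, a) = -8 + a + b (P(b, a) = -2 + ((b + a) - 6) = -2 + ((a + b) - 6) = -2 + (-6 + a + b) = -8 + a + b)
d(D, n) = -5 + D (d(D, n) = -8 + 3 + D = -5 + D)
d(-49, 20)*33 = (-5 - 49)*33 = -54*33 = -1782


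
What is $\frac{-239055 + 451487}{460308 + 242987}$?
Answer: $\frac{212432}{703295} \approx 0.30205$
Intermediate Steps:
$\frac{-239055 + 451487}{460308 + 242987} = \frac{212432}{703295}$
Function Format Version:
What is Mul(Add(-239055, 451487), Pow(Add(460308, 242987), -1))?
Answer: Rational(212432, 703295) ≈ 0.30205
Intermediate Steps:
Mul(Add(-239055, 451487), Pow(Add(460308, 242987), -1)) = Mul(212432, Pow(703295, -1)) = Mul(212432, Rational(1, 703295)) = Rational(212432, 703295)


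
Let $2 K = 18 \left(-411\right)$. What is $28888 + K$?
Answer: $25189$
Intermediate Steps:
$K = -3699$ ($K = \frac{18 \left(-411\right)}{2} = \frac{1}{2} \left(-7398\right) = -3699$)
$28888 + K = 28888 - 3699 = 25189$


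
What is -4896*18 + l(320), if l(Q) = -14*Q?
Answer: -92608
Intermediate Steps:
-4896*18 + l(320) = -4896*18 - 14*320 = -88128 - 4480 = -92608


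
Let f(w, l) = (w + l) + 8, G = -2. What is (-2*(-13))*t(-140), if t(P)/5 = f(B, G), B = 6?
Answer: 1560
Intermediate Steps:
f(w, l) = 8 + l + w (f(w, l) = (l + w) + 8 = 8 + l + w)
t(P) = 60 (t(P) = 5*(8 - 2 + 6) = 5*12 = 60)
(-2*(-13))*t(-140) = -2*(-13)*60 = 26*60 = 1560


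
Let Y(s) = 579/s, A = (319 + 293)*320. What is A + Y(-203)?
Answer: 39754941/203 ≈ 1.9584e+5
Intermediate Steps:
A = 195840 (A = 612*320 = 195840)
A + Y(-203) = 195840 + 579/(-203) = 195840 + 579*(-1/203) = 195840 - 579/203 = 39754941/203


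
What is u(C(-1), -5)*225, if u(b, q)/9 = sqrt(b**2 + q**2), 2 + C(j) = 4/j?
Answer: 2025*sqrt(61) ≈ 15816.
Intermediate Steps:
C(j) = -2 + 4/j
u(b, q) = 9*sqrt(b**2 + q**2)
u(C(-1), -5)*225 = (9*sqrt((-2 + 4/(-1))**2 + (-5)**2))*225 = (9*sqrt((-2 + 4*(-1))**2 + 25))*225 = (9*sqrt((-2 - 4)**2 + 25))*225 = (9*sqrt((-6)**2 + 25))*225 = (9*sqrt(36 + 25))*225 = (9*sqrt(61))*225 = 2025*sqrt(61)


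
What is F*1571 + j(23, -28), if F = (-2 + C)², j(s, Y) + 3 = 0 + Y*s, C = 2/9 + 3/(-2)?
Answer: 5259023/324 ≈ 16232.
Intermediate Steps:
C = -23/18 (C = 2*(⅑) + 3*(-½) = 2/9 - 3/2 = -23/18 ≈ -1.2778)
j(s, Y) = -3 + Y*s (j(s, Y) = -3 + (0 + Y*s) = -3 + Y*s)
F = 3481/324 (F = (-2 - 23/18)² = (-59/18)² = 3481/324 ≈ 10.744)
F*1571 + j(23, -28) = (3481/324)*1571 + (-3 - 28*23) = 5468651/324 + (-3 - 644) = 5468651/324 - 647 = 5259023/324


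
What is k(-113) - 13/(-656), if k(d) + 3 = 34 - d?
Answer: 94477/656 ≈ 144.02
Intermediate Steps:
k(d) = 31 - d (k(d) = -3 + (34 - d) = 31 - d)
k(-113) - 13/(-656) = (31 - 1*(-113)) - 13/(-656) = (31 + 113) - 13*(-1)/656 = 144 - 1*(-13/656) = 144 + 13/656 = 94477/656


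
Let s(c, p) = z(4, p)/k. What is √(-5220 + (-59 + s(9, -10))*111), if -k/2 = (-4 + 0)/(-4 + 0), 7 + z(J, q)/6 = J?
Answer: I*√10770 ≈ 103.78*I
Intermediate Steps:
z(J, q) = -42 + 6*J
k = -2 (k = -2*(-4 + 0)/(-4 + 0) = -(-8)/(-4) = -(-8)*(-1)/4 = -2*1 = -2)
s(c, p) = 9 (s(c, p) = (-42 + 6*4)/(-2) = (-42 + 24)*(-½) = -18*(-½) = 9)
√(-5220 + (-59 + s(9, -10))*111) = √(-5220 + (-59 + 9)*111) = √(-5220 - 50*111) = √(-5220 - 5550) = √(-10770) = I*√10770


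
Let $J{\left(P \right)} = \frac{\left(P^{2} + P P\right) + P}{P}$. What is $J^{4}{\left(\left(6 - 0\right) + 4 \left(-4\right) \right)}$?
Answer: $130321$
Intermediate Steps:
$J{\left(P \right)} = \frac{P + 2 P^{2}}{P}$ ($J{\left(P \right)} = \frac{\left(P^{2} + P^{2}\right) + P}{P} = \frac{2 P^{2} + P}{P} = \frac{P + 2 P^{2}}{P}$)
$J^{4}{\left(\left(6 - 0\right) + 4 \left(-4\right) \right)} = \left(1 + 2 \left(\left(6 - 0\right) + 4 \left(-4\right)\right)\right)^{4} = \left(1 + 2 \left(\left(6 + 0\right) - 16\right)\right)^{4} = \left(1 + 2 \left(6 - 16\right)\right)^{4} = \left(1 + 2 \left(-10\right)\right)^{4} = \left(1 - 20\right)^{4} = \left(-19\right)^{4} = 130321$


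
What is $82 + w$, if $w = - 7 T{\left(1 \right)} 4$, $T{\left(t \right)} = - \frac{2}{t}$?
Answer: $138$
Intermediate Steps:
$w = 56$ ($w = - 7 \left(- \frac{2}{1}\right) 4 = - 7 \left(\left(-2\right) 1\right) 4 = \left(-7\right) \left(-2\right) 4 = 14 \cdot 4 = 56$)
$82 + w = 82 + 56 = 138$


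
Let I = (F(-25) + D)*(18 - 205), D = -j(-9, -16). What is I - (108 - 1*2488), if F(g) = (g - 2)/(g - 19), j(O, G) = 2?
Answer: 10557/4 ≈ 2639.3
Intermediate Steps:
F(g) = (-2 + g)/(-19 + g)
D = -2 (D = -1*2 = -2)
I = 1037/4 (I = ((-2 - 25)/(-19 - 25) - 2)*(18 - 205) = (-27/(-44) - 2)*(-187) = (-1/44*(-27) - 2)*(-187) = (27/44 - 2)*(-187) = -61/44*(-187) = 1037/4 ≈ 259.25)
I - (108 - 1*2488) = 1037/4 - (108 - 1*2488) = 1037/4 - (108 - 2488) = 1037/4 - 1*(-2380) = 1037/4 + 2380 = 10557/4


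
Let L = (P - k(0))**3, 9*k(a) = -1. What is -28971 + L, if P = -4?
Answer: -21162734/729 ≈ -29030.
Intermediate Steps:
k(a) = -1/9 (k(a) = (1/9)*(-1) = -1/9)
L = -42875/729 (L = (-4 - 1*(-1/9))**3 = (-4 + 1/9)**3 = (-35/9)**3 = -42875/729 ≈ -58.813)
-28971 + L = -28971 - 42875/729 = -21162734/729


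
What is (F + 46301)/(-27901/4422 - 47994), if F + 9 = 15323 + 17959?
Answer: -351876228/212257369 ≈ -1.6578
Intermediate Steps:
F = 33273 (F = -9 + (15323 + 17959) = -9 + 33282 = 33273)
(F + 46301)/(-27901/4422 - 47994) = (33273 + 46301)/(-27901/4422 - 47994) = 79574/(-27901*1/4422 - 47994) = 79574/(-27901/4422 - 47994) = 79574/(-212257369/4422) = 79574*(-4422/212257369) = -351876228/212257369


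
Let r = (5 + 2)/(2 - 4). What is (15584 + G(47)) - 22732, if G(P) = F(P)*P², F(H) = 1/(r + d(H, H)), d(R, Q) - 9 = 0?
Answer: -74210/11 ≈ -6746.4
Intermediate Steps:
d(R, Q) = 9 (d(R, Q) = 9 + 0 = 9)
r = -7/2 (r = 7/(-2) = 7*(-½) = -7/2 ≈ -3.5000)
F(H) = 2/11 (F(H) = 1/(-7/2 + 9) = 1/(11/2) = 2/11)
G(P) = 2*P²/11
(15584 + G(47)) - 22732 = (15584 + (2/11)*47²) - 22732 = (15584 + (2/11)*2209) - 22732 = (15584 + 4418/11) - 22732 = 175842/11 - 22732 = -74210/11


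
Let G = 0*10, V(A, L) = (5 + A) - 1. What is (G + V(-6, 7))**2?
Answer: 4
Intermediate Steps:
V(A, L) = 4 + A
G = 0
(G + V(-6, 7))**2 = (0 + (4 - 6))**2 = (0 - 2)**2 = (-2)**2 = 4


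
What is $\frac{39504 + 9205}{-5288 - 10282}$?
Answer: $- \frac{48709}{15570} \approx -3.1284$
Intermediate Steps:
$\frac{39504 + 9205}{-5288 - 10282} = \frac{48709}{-15570} = 48709 \left(- \frac{1}{15570}\right) = - \frac{48709}{15570}$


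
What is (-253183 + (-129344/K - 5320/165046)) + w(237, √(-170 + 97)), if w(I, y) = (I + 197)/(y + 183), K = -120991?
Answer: (-361129358997681*√73 + 66086053655077457*I)/(1426362899*(√73 - 183*I)) ≈ -2.5318e+5 - 0.11049*I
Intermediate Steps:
w(I, y) = (197 + I)/(183 + y)
(-253183 + (-129344/K - 5320/165046)) + w(237, √(-170 + 97)) = (-253183 + (-129344/(-120991) - 5320/165046)) + (197 + 237)/(183 + √(-170 + 97)) = (-253183 + (-129344*(-1/120991) - 5320*1/165046)) + 434/(183 + √(-73)) = (-253183 + (129344/120991 - 380/11789)) + 434/(183 + I*√73) = (-253183 + 1478859836/1426362899) + 434/(183 + I*√73) = -361129358997681/1426362899 + 434/(183 + I*√73)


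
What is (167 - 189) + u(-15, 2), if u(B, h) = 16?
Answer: -6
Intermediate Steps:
(167 - 189) + u(-15, 2) = (167 - 189) + 16 = -22 + 16 = -6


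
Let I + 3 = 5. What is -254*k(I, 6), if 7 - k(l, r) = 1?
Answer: -1524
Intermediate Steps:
I = 2 (I = -3 + 5 = 2)
k(l, r) = 6 (k(l, r) = 7 - 1*1 = 7 - 1 = 6)
-254*k(I, 6) = -254*6 = -1524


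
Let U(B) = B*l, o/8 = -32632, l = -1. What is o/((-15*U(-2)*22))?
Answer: 65264/165 ≈ 395.54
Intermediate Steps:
o = -261056 (o = 8*(-32632) = -261056)
U(B) = -B (U(B) = B*(-1) = -B)
o/((-15*U(-2)*22)) = -261056/(-(-15)*(-2)*22) = -261056/(-15*2*22) = -261056/((-30*22)) = -261056/(-660) = -261056*(-1/660) = 65264/165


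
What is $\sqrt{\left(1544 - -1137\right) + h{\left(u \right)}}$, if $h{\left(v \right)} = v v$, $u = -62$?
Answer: $15 \sqrt{29} \approx 80.777$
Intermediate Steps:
$h{\left(v \right)} = v^{2}$
$\sqrt{\left(1544 - -1137\right) + h{\left(u \right)}} = \sqrt{\left(1544 - -1137\right) + \left(-62\right)^{2}} = \sqrt{\left(1544 + 1137\right) + 3844} = \sqrt{2681 + 3844} = \sqrt{6525} = 15 \sqrt{29}$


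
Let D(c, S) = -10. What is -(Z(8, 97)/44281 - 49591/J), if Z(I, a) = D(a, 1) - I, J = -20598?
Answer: -2195568307/912100038 ≈ -2.4072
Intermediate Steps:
Z(I, a) = -10 - I
-(Z(8, 97)/44281 - 49591/J) = -((-10 - 1*8)/44281 - 49591/(-20598)) = -((-10 - 8)*(1/44281) - 49591*(-1/20598)) = -(-18*1/44281 + 49591/20598) = -(-18/44281 + 49591/20598) = -1*2195568307/912100038 = -2195568307/912100038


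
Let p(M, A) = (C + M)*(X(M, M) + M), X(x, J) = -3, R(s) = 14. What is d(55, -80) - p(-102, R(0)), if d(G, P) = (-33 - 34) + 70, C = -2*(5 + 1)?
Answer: -11967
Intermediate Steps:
C = -12 (C = -2*6 = -12)
d(G, P) = 3 (d(G, P) = -67 + 70 = 3)
p(M, A) = (-12 + M)*(-3 + M)
d(55, -80) - p(-102, R(0)) = 3 - (36 + (-102)**2 - 15*(-102)) = 3 - (36 + 10404 + 1530) = 3 - 1*11970 = 3 - 11970 = -11967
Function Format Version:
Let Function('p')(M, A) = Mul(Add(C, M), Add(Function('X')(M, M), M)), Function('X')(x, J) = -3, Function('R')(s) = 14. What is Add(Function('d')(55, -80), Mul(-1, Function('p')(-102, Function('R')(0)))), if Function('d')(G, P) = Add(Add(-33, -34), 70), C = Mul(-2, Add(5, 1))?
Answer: -11967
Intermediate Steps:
C = -12 (C = Mul(-2, 6) = -12)
Function('d')(G, P) = 3 (Function('d')(G, P) = Add(-67, 70) = 3)
Function('p')(M, A) = Mul(Add(-12, M), Add(-3, M))
Add(Function('d')(55, -80), Mul(-1, Function('p')(-102, Function('R')(0)))) = Add(3, Mul(-1, Add(36, Pow(-102, 2), Mul(-15, -102)))) = Add(3, Mul(-1, Add(36, 10404, 1530))) = Add(3, Mul(-1, 11970)) = Add(3, -11970) = -11967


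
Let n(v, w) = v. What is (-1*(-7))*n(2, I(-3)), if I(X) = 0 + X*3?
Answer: 14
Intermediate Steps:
I(X) = 3*X (I(X) = 0 + 3*X = 3*X)
(-1*(-7))*n(2, I(-3)) = -1*(-7)*2 = 7*2 = 14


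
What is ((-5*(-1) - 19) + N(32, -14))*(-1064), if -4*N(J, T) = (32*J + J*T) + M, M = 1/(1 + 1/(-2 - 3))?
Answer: 336889/2 ≈ 1.6844e+5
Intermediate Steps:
M = 5/4 (M = 1/(1 + 1/(-5)) = 1/(1 - ⅕) = 1/(⅘) = 5/4 ≈ 1.2500)
N(J, T) = -5/16 - 8*J - J*T/4 (N(J, T) = -((32*J + J*T) + 5/4)/4 = -(5/4 + 32*J + J*T)/4 = -5/16 - 8*J - J*T/4)
((-5*(-1) - 19) + N(32, -14))*(-1064) = ((-5*(-1) - 19) + (-5/16 - 8*32 - ¼*32*(-14)))*(-1064) = ((5 - 19) + (-5/16 - 256 + 112))*(-1064) = (-14 - 2309/16)*(-1064) = -2533/16*(-1064) = 336889/2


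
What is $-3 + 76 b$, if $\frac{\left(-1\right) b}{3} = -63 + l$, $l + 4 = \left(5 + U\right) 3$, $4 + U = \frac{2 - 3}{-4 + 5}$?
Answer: $15273$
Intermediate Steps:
$U = -5$ ($U = -4 + \frac{2 - 3}{-4 + 5} = -4 - 1^{-1} = -4 - 1 = -5$)
$l = -4$ ($l = -4 + \left(5 - 5\right) 3 = -4 + 0 \cdot 3 = -4 + 0 = -4$)
$b = 201$ ($b = - 3 \left(-63 - 4\right) = \left(-3\right) \left(-67\right) = 201$)
$-3 + 76 b = -3 + 76 \cdot 201 = -3 + 15276 = 15273$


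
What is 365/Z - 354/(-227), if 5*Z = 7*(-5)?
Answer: -80377/1589 ≈ -50.583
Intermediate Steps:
Z = -7 (Z = (7*(-5))/5 = (⅕)*(-35) = -7)
365/Z - 354/(-227) = 365/(-7) - 354/(-227) = 365*(-⅐) - 354*(-1/227) = -365/7 + 354/227 = -80377/1589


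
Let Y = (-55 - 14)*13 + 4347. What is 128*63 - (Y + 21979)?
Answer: -17365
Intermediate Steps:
Y = 3450 (Y = -69*13 + 4347 = -897 + 4347 = 3450)
128*63 - (Y + 21979) = 128*63 - (3450 + 21979) = 8064 - 1*25429 = 8064 - 25429 = -17365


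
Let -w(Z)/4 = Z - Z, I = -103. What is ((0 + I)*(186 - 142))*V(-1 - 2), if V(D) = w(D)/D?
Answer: 0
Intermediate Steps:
w(Z) = 0 (w(Z) = -4*(Z - Z) = -4*0 = 0)
V(D) = 0 (V(D) = 0/D = 0)
((0 + I)*(186 - 142))*V(-1 - 2) = ((0 - 103)*(186 - 142))*0 = -103*44*0 = -4532*0 = 0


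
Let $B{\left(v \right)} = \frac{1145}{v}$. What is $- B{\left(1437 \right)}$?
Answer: $- \frac{1145}{1437} \approx -0.7968$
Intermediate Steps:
$- B{\left(1437 \right)} = - \frac{1145}{1437}$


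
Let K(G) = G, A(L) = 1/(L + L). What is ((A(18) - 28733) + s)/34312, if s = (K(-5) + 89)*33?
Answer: -934595/1235232 ≈ -0.75661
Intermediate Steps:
A(L) = 1/(2*L)
s = 2772 (s = (-5 + 89)*33 = 84*33 = 2772)
((A(18) - 28733) + s)/34312 = (((½)/18 - 28733) + 2772)/34312 = (((½)*(1/18) - 28733) + 2772)*(1/34312) = ((1/36 - 28733) + 2772)*(1/34312) = (-1034387/36 + 2772)*(1/34312) = -934595/36*1/34312 = -934595/1235232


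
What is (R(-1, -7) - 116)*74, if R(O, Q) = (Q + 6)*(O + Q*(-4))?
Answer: -10582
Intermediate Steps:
R(O, Q) = (6 + Q)*(O - 4*Q)
(R(-1, -7) - 116)*74 = ((-24*(-7) - 4*(-7)² + 6*(-1) - 1*(-7)) - 116)*74 = ((168 - 4*49 - 6 + 7) - 116)*74 = ((168 - 196 - 6 + 7) - 116)*74 = (-27 - 116)*74 = -143*74 = -10582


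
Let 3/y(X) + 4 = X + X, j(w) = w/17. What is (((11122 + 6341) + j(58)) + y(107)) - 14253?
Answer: 3823977/1190 ≈ 3213.4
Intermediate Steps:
j(w) = w/17 (j(w) = w*(1/17) = w/17)
y(X) = 3/(-4 + 2*X) (y(X) = 3/(-4 + (X + X)) = 3/(-4 + 2*X))
(((11122 + 6341) + j(58)) + y(107)) - 14253 = (((11122 + 6341) + (1/17)*58) + 3/(2*(-2 + 107))) - 14253 = ((17463 + 58/17) + (3/2)/105) - 14253 = (296929/17 + (3/2)*(1/105)) - 14253 = (296929/17 + 1/70) - 14253 = 20785047/1190 - 14253 = 3823977/1190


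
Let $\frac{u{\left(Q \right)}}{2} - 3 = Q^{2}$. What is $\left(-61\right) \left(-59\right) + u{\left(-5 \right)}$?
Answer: $3655$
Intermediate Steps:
$u{\left(Q \right)} = 6 + 2 Q^{2}$
$\left(-61\right) \left(-59\right) + u{\left(-5 \right)} = \left(-61\right) \left(-59\right) + \left(6 + 2 \left(-5\right)^{2}\right) = 3599 + \left(6 + 2 \cdot 25\right) = 3599 + \left(6 + 50\right) = 3599 + 56 = 3655$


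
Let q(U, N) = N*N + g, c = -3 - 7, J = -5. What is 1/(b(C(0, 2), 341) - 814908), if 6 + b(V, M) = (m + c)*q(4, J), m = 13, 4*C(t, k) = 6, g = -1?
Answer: -1/814842 ≈ -1.2272e-6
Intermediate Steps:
C(t, k) = 3/2 (C(t, k) = (¼)*6 = 3/2)
c = -10
q(U, N) = -1 + N² (q(U, N) = N*N - 1 = N² - 1 = -1 + N²)
b(V, M) = 66 (b(V, M) = -6 + (13 - 10)*(-1 + (-5)²) = -6 + 3*(-1 + 25) = -6 + 3*24 = -6 + 72 = 66)
1/(b(C(0, 2), 341) - 814908) = 1/(66 - 814908) = 1/(-814842) = -1/814842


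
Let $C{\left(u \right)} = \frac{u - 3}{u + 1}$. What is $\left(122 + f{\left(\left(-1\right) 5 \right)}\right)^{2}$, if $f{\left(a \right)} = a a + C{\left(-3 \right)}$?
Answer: $22500$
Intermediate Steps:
$C{\left(u \right)} = \frac{-3 + u}{1 + u}$
$f{\left(a \right)} = 3 + a^{2}$ ($f{\left(a \right)} = a a + \frac{-3 - 3}{1 - 3} = a^{2} + \frac{1}{-2} \left(-6\right) = a^{2} - -3 = a^{2} + 3 = 3 + a^{2}$)
$\left(122 + f{\left(\left(-1\right) 5 \right)}\right)^{2} = \left(122 + \left(3 + \left(\left(-1\right) 5\right)^{2}\right)\right)^{2} = \left(122 + \left(3 + \left(-5\right)^{2}\right)\right)^{2} = \left(122 + \left(3 + 25\right)\right)^{2} = \left(122 + 28\right)^{2} = 150^{2} = 22500$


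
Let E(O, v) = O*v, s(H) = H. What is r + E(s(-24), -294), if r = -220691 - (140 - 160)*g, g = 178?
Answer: -210075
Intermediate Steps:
r = -217131 (r = -220691 - (140 - 160)*178 = -220691 - (-20)*178 = -220691 - 1*(-3560) = -220691 + 3560 = -217131)
r + E(s(-24), -294) = -217131 - 24*(-294) = -217131 + 7056 = -210075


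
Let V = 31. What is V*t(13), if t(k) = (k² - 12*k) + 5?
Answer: 558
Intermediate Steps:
t(k) = 5 + k² - 12*k
V*t(13) = 31*(5 + 13² - 12*13) = 31*(5 + 169 - 156) = 31*18 = 558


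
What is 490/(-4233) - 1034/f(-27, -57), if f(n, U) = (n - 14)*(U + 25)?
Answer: -2509901/2776848 ≈ -0.90387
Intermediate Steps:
f(n, U) = (-14 + n)*(25 + U)
490/(-4233) - 1034/f(-27, -57) = 490/(-4233) - 1034/(-350 - 14*(-57) + 25*(-27) - 57*(-27)) = 490*(-1/4233) - 1034/(-350 + 798 - 675 + 1539) = -490/4233 - 1034/1312 = -490/4233 - 1034*1/1312 = -490/4233 - 517/656 = -2509901/2776848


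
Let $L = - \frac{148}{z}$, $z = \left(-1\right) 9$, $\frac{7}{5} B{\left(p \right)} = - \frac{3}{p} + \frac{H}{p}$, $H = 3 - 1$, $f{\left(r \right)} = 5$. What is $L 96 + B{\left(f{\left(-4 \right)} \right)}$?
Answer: $\frac{33149}{21} \approx 1578.5$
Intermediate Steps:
$H = 2$
$B{\left(p \right)} = - \frac{5}{7 p}$ ($B{\left(p \right)} = \frac{5 \left(- \frac{3}{p} + \frac{2}{p}\right)}{7} = \frac{5 \left(- \frac{1}{p}\right)}{7} = - \frac{5}{7 p}$)
$z = -9$
$L = \frac{148}{9}$ ($L = - \frac{148}{-9} = \left(-148\right) \left(- \frac{1}{9}\right) = \frac{148}{9} \approx 16.444$)
$L 96 + B{\left(f{\left(-4 \right)} \right)} = \frac{148}{9} \cdot 96 - \frac{5}{7 \cdot 5} = \frac{4736}{3} - \frac{1}{7} = \frac{33149}{21}$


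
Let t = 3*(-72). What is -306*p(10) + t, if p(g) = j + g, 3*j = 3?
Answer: -3582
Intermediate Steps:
j = 1 (j = (1/3)*3 = 1)
p(g) = 1 + g
t = -216
-306*p(10) + t = -306*(1 + 10) - 216 = -306*11 - 216 = -3366 - 216 = -3582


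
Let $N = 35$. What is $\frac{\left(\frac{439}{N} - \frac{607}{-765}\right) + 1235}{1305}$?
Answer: $\frac{6684841}{6988275} \approx 0.95658$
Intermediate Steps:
$\frac{\left(\frac{439}{N} - \frac{607}{-765}\right) + 1235}{1305} = \frac{\left(\frac{439}{35} - \frac{607}{-765}\right) + 1235}{1305} = \left(\left(439 \cdot \frac{1}{35} - - \frac{607}{765}\right) + 1235\right) \frac{1}{1305} = \left(\left(\frac{439}{35} + \frac{607}{765}\right) + 1235\right) \frac{1}{1305} = \left(\frac{71416}{5355} + 1235\right) \frac{1}{1305} = \frac{6684841}{5355} \cdot \frac{1}{1305} = \frac{6684841}{6988275}$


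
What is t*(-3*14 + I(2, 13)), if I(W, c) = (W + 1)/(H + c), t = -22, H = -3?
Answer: 4587/5 ≈ 917.40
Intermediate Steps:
I(W, c) = (1 + W)/(-3 + c) (I(W, c) = (W + 1)/(-3 + c) = (1 + W)/(-3 + c))
t*(-3*14 + I(2, 13)) = -22*(-3*14 + (1 + 2)/(-3 + 13)) = -22*(-42 + 3/10) = -22*(-417/10) = 4587/5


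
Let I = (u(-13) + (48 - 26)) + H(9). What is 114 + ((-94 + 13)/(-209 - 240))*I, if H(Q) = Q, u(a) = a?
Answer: 52644/449 ≈ 117.25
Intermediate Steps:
I = 18 (I = (-13 + (48 - 26)) + 9 = (-13 + 22) + 9 = 9 + 9 = 18)
114 + ((-94 + 13)/(-209 - 240))*I = 114 + ((-94 + 13)/(-209 - 240))*18 = 114 - 81/(-449)*18 = 114 - 81*(-1/449)*18 = 114 + (81/449)*18 = 114 + 1458/449 = 52644/449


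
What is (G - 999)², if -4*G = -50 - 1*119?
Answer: 14645929/16 ≈ 9.1537e+5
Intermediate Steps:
G = 169/4 (G = -(-50 - 1*119)/4 = -(-50 - 119)/4 = -¼*(-169) = 169/4 ≈ 42.250)
(G - 999)² = (169/4 - 999)² = (-3827/4)² = 14645929/16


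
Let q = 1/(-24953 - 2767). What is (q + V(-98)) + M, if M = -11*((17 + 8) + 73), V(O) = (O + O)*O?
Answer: 502563599/27720 ≈ 18130.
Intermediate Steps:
V(O) = 2*O² (V(O) = (2*O)*O = 2*O²)
q = -1/27720 (q = 1/(-27720) = -1/27720 ≈ -3.6075e-5)
M = -1078 (M = -11*(25 + 73) = -11*98 = -1078)
(q + V(-98)) + M = (-1/27720 + 2*(-98)²) - 1078 = (-1/27720 + 2*9604) - 1078 = (-1/27720 + 19208) - 1078 = 532445759/27720 - 1078 = 502563599/27720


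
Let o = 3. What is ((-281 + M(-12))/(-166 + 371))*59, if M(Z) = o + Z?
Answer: -3422/41 ≈ -83.463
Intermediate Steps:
M(Z) = 3 + Z
((-281 + M(-12))/(-166 + 371))*59 = ((-281 + (3 - 12))/(-166 + 371))*59 = ((-281 - 9)/205)*59 = -290*1/205*59 = -58/41*59 = -3422/41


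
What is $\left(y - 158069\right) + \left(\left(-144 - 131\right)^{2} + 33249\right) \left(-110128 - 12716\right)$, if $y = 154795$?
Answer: $-13374520930$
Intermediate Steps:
$\left(y - 158069\right) + \left(\left(-144 - 131\right)^{2} + 33249\right) \left(-110128 - 12716\right) = \left(154795 - 158069\right) + \left(\left(-144 - 131\right)^{2} + 33249\right) \left(-110128 - 12716\right) = -3274 + \left(\left(-275\right)^{2} + 33249\right) \left(-122844\right) = -3274 + \left(75625 + 33249\right) \left(-122844\right) = -3274 + 108874 \left(-122844\right) = -3274 - 13374517656 = -13374520930$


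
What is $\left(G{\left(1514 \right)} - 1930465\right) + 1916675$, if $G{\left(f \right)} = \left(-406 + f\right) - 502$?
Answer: $-13184$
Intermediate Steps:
$G{\left(f \right)} = -908 + f$
$\left(G{\left(1514 \right)} - 1930465\right) + 1916675 = \left(\left(-908 + 1514\right) - 1930465\right) + 1916675 = \left(606 - 1930465\right) + 1916675 = -1929859 + 1916675 = -13184$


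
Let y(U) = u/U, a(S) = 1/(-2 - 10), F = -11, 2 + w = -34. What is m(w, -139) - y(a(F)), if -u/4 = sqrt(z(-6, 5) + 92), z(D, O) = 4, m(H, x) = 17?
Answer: 17 - 192*sqrt(6) ≈ -453.30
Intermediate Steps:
w = -36 (w = -2 - 34 = -36)
u = -16*sqrt(6) (u = -4*sqrt(4 + 92) = -16*sqrt(6) ≈ -39.192)
a(S) = -1/12 (a(S) = 1/(-12) = -1/12)
y(U) = -16*sqrt(6)/U (y(U) = (-16*sqrt(6))/U = -16*sqrt(6)/U)
m(w, -139) - y(a(F)) = 17 - (-16)*sqrt(6)/(-1/12) = 17 - (-16)*sqrt(6)*(-12) = 17 - 192*sqrt(6)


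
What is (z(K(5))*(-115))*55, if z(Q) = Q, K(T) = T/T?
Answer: -6325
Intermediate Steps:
K(T) = 1
(z(K(5))*(-115))*55 = (1*(-115))*55 = -115*55 = -6325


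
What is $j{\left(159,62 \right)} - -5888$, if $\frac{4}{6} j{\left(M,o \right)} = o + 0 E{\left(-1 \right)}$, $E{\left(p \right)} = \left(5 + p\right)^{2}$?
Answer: $5981$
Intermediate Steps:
$j{\left(M,o \right)} = \frac{3 o}{2}$ ($j{\left(M,o \right)} = \frac{3 \left(o + 0 \left(5 - 1\right)^{2}\right)}{2} = \frac{3 \left(o + 0 \cdot 4^{2}\right)}{2} = \frac{3 \left(o + 0 \cdot 16\right)}{2} = \frac{3 \left(o + 0\right)}{2} = \frac{3 o}{2}$)
$j{\left(159,62 \right)} - -5888 = \frac{3}{2} \cdot 62 - -5888 = 93 + 5888 = 5981$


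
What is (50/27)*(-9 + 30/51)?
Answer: -7150/459 ≈ -15.577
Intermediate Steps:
(50/27)*(-9 + 30/51) = (50*(1/27))*(-9 + 30*(1/51)) = 50*(-9 + 10/17)/27 = (50/27)*(-143/17) = -7150/459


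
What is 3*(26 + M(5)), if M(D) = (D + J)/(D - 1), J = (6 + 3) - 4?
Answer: 171/2 ≈ 85.500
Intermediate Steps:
J = 5 (J = 9 - 4 = 5)
M(D) = (5 + D)/(-1 + D) (M(D) = (D + 5)/(D - 1) = (5 + D)/(-1 + D))
3*(26 + M(5)) = 3*(26 + (5 + 5)/(-1 + 5)) = 3*(26 + 10/4) = 3*(26 + (¼)*10) = 3*(26 + 5/2) = 3*(57/2) = 171/2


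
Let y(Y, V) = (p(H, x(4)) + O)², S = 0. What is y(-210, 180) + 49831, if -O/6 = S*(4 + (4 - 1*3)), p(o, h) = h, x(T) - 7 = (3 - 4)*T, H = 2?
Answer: 49840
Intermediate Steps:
x(T) = 7 - T (x(T) = 7 + (3 - 4)*T = 7 - T)
O = 0 (O = -0*(4 + (4 - 1*3)) = -0*(4 + (4 - 3)) = -0*(4 + 1) = -0*5 = -6*0 = 0)
y(Y, V) = 9 (y(Y, V) = ((7 - 1*4) + 0)² = ((7 - 4) + 0)² = (3 + 0)² = 3² = 9)
y(-210, 180) + 49831 = 9 + 49831 = 49840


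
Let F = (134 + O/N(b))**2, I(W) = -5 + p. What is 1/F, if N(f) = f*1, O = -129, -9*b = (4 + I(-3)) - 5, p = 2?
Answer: 16/390625 ≈ 4.0960e-5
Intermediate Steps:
I(W) = -3 (I(W) = -5 + 2 = -3)
b = 4/9 (b = -((4 - 3) - 5)/9 = -(1 - 5)/9 = -1/9*(-4) = 4/9 ≈ 0.44444)
N(f) = f
F = 390625/16 (F = (134 - 129/4/9)**2 = (134 - 129*9/4)**2 = (134 - 1161/4)**2 = (-625/4)**2 = 390625/16 ≈ 24414.)
1/F = 1/(390625/16) = 16/390625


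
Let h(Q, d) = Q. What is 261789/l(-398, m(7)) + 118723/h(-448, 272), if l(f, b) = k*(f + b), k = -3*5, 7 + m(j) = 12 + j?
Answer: -95020783/432320 ≈ -219.79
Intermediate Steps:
m(j) = 5 + j (m(j) = -7 + (12 + j) = 5 + j)
k = -15
l(f, b) = -15*b - 15*f (l(f, b) = -15*(f + b) = -15*(b + f) = -15*b - 15*f)
261789/l(-398, m(7)) + 118723/h(-448, 272) = 261789/(-15*(5 + 7) - 15*(-398)) + 118723/(-448) = 261789/(-15*12 + 5970) + 118723*(-1/448) = 261789/(-180 + 5970) - 118723/448 = 261789/5790 - 118723/448 = 261789*(1/5790) - 118723/448 = 87263/1930 - 118723/448 = -95020783/432320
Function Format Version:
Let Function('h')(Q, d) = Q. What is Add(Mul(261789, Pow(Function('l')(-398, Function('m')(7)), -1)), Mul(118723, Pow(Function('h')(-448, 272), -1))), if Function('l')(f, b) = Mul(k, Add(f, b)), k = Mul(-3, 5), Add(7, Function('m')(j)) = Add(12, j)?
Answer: Rational(-95020783, 432320) ≈ -219.79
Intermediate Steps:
Function('m')(j) = Add(5, j) (Function('m')(j) = Add(-7, Add(12, j)) = Add(5, j))
k = -15
Function('l')(f, b) = Add(Mul(-15, b), Mul(-15, f)) (Function('l')(f, b) = Mul(-15, Add(f, b)) = Mul(-15, Add(b, f)) = Add(Mul(-15, b), Mul(-15, f)))
Add(Mul(261789, Pow(Function('l')(-398, Function('m')(7)), -1)), Mul(118723, Pow(Function('h')(-448, 272), -1))) = Add(Mul(261789, Pow(Add(Mul(-15, Add(5, 7)), Mul(-15, -398)), -1)), Mul(118723, Pow(-448, -1))) = Add(Mul(261789, Pow(Add(Mul(-15, 12), 5970), -1)), Mul(118723, Rational(-1, 448))) = Add(Mul(261789, Pow(Add(-180, 5970), -1)), Rational(-118723, 448)) = Add(Mul(261789, Pow(5790, -1)), Rational(-118723, 448)) = Add(Mul(261789, Rational(1, 5790)), Rational(-118723, 448)) = Add(Rational(87263, 1930), Rational(-118723, 448)) = Rational(-95020783, 432320)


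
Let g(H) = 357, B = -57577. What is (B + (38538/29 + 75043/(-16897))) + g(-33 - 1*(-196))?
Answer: -27389543521/490013 ≈ -55896.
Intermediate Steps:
(B + (38538/29 + 75043/(-16897))) + g(-33 - 1*(-196)) = (-57577 + (38538/29 + 75043/(-16897))) + 357 = (-57577 + (38538*(1/29) + 75043*(-1/16897))) + 357 = (-57577 + (38538/29 - 75043/16897)) + 357 = (-57577 + 649000339/490013) + 357 = -27564478162/490013 + 357 = -27389543521/490013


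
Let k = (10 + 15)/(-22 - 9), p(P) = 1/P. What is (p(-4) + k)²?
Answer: 17161/15376 ≈ 1.1161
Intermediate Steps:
p(P) = 1/P
k = -25/31 (k = 25/(-31) = 25*(-1/31) = -25/31 ≈ -0.80645)
(p(-4) + k)² = (1/(-4) - 25/31)² = (-¼ - 25/31)² = (-131/124)² = 17161/15376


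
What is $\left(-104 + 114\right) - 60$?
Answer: $-50$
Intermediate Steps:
$\left(-104 + 114\right) - 60 = 10 - 60 = -50$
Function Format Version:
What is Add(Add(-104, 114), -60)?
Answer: -50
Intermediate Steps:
Add(Add(-104, 114), -60) = Add(10, -60) = -50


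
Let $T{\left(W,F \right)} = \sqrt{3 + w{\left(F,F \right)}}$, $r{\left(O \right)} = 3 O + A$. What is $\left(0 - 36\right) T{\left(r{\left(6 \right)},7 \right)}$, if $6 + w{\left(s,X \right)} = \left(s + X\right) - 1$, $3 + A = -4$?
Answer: $- 36 \sqrt{10} \approx -113.84$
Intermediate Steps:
$A = -7$ ($A = -3 - 4 = -7$)
$r{\left(O \right)} = -7 + 3 O$ ($r{\left(O \right)} = 3 O - 7 = -7 + 3 O$)
$w{\left(s,X \right)} = -7 + X + s$ ($w{\left(s,X \right)} = -6 - \left(1 - X - s\right) = -6 + \left(-1 + X + s\right) = -7 + X + s$)
$T{\left(W,F \right)} = \sqrt{-4 + 2 F}$ ($T{\left(W,F \right)} = \sqrt{3 + \left(-7 + F + F\right)} = \sqrt{3 + \left(-7 + 2 F\right)} = \sqrt{-4 + 2 F}$)
$\left(0 - 36\right) T{\left(r{\left(6 \right)},7 \right)} = \left(0 - 36\right) \sqrt{-4 + 2 \cdot 7} = - 36 \sqrt{-4 + 14} = - 36 \sqrt{10}$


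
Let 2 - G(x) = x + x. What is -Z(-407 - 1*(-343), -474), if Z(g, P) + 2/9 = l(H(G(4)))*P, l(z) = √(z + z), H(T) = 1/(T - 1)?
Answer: 2/9 + 474*I*√14/7 ≈ 0.22222 + 253.36*I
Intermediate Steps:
G(x) = 2 - 2*x (G(x) = 2 - (x + x) = 2 - 2*x)
H(T) = 1/(-1 + T)
l(z) = √2*√z (l(z) = √(2*z) = √2*√z)
Z(g, P) = -2/9 + I*P*√14/7 (Z(g, P) = -2/9 + (√2*√(1/(-1 + (2 - 2*4))))*P = -2/9 + (√2*√(1/(-1 + (2 - 8))))*P = -2/9 + (√2*√(1/(-1 - 6)))*P = -2/9 + (√2*√(1/(-7)))*P = -2/9 + (√2*√(-⅐))*P = -2/9 + (√2*(I*√7/7))*P = -2/9 + (I*√14/7)*P = -2/9 + I*P*√14/7)
-Z(-407 - 1*(-343), -474) = -(-2/9 + (⅐)*I*(-474)*√14) = -(-2/9 - 474*I*√14/7) = 2/9 + 474*I*√14/7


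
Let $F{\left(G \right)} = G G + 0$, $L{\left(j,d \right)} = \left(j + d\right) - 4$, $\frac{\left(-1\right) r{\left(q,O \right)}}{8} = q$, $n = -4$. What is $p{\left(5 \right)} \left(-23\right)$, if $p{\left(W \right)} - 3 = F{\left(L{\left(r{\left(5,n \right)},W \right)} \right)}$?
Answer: $-35052$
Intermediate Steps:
$r{\left(q,O \right)} = - 8 q$
$L{\left(j,d \right)} = -4 + d + j$ ($L{\left(j,d \right)} = \left(d + j\right) - 4 = -4 + d + j$)
$F{\left(G \right)} = G^{2}$ ($F{\left(G \right)} = G^{2} + 0 = G^{2}$)
$p{\left(W \right)} = 3 + \left(-44 + W\right)^{2}$ ($p{\left(W \right)} = 3 + \left(-4 + W - 40\right)^{2} = 3 + \left(-44 + W\right)^{2}$)
$p{\left(5 \right)} \left(-23\right) = \left(3 + \left(-44 + 5\right)^{2}\right) \left(-23\right) = \left(3 + \left(-39\right)^{2}\right) \left(-23\right) = \left(3 + 1521\right) \left(-23\right) = 1524 \left(-23\right) = -35052$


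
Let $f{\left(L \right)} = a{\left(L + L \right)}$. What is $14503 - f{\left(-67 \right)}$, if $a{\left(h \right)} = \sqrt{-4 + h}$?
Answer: $14503 - i \sqrt{138} \approx 14503.0 - 11.747 i$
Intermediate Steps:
$f{\left(L \right)} = \sqrt{-4 + 2 L}$ ($f{\left(L \right)} = \sqrt{-4 + \left(L + L\right)} = \sqrt{-4 + 2 L}$)
$14503 - f{\left(-67 \right)} = 14503 - \sqrt{-4 + 2 \left(-67\right)} = 14503 - \sqrt{-4 - 134} = 14503 - \sqrt{-138} = 14503 - i \sqrt{138}$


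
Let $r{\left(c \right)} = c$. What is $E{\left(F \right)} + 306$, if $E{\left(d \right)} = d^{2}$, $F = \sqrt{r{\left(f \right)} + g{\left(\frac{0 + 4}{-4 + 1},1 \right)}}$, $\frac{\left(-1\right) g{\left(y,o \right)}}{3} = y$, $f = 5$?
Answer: $315$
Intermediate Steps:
$g{\left(y,o \right)} = - 3 y$
$F = 3$ ($F = \sqrt{5 - 3 \frac{0 + 4}{-4 + 1}} = \sqrt{5 - 3 \frac{4}{-3}} = \sqrt{5 - 3 \cdot 4 \left(- \frac{1}{3}\right)} = \sqrt{5 - -4} = \sqrt{5 + 4} = \sqrt{9} = 3$)
$E{\left(F \right)} + 306 = 3^{2} + 306 = 9 + 306 = 315$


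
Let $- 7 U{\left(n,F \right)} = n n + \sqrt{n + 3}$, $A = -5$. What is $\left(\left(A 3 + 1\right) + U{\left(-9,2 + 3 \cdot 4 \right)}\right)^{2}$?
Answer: $\frac{\left(179 + i \sqrt{6}\right)^{2}}{49} \approx 653.78 + 17.896 i$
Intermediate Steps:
$U{\left(n,F \right)} = - \frac{n^{2}}{7} - \frac{\sqrt{3 + n}}{7}$ ($U{\left(n,F \right)} = - \frac{n n + \sqrt{n + 3}}{7} = - \frac{n^{2} + \sqrt{3 + n}}{7} = - \frac{n^{2}}{7} - \frac{\sqrt{3 + n}}{7}$)
$\left(\left(A 3 + 1\right) + U{\left(-9,2 + 3 \cdot 4 \right)}\right)^{2} = \left(\left(\left(-5\right) 3 + 1\right) - \left(\frac{81}{7} + \frac{\sqrt{3 - 9}}{7}\right)\right)^{2} = \left(\left(-15 + 1\right) - \left(\frac{81}{7} + \frac{\sqrt{-6}}{7}\right)\right)^{2} = \left(-14 - \left(\frac{81}{7} + \frac{i \sqrt{6}}{7}\right)\right)^{2} = \left(- \frac{179}{7} - \frac{i \sqrt{6}}{7}\right)^{2}$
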